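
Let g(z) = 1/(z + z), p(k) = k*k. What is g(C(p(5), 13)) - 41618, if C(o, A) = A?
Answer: -1082067/26 ≈ -41618.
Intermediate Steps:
p(k) = k**2
g(z) = 1/(2*z)
g(C(p(5), 13)) - 41618 = (1/2)/13 - 41618 = (1/2)*(1/13) - 41618 = 1/26 - 41618 = -1082067/26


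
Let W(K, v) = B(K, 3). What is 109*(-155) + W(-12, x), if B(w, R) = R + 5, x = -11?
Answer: -16887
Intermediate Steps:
B(w, R) = 5 + R
W(K, v) = 8 (W(K, v) = 5 + 3 = 8)
109*(-155) + W(-12, x) = 109*(-155) + 8 = -16895 + 8 = -16887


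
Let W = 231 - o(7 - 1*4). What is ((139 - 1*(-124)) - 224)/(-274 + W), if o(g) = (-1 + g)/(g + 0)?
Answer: -117/131 ≈ -0.89313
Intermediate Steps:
o(g) = (-1 + g)/g
W = 691/3 (W = 231 - (-1 + (7 - 1*4))/(7 - 1*4) = 231 - (-1 + (7 - 4))/(7 - 4) = 231 - (-1 + 3)/3 = 231 - 2/3 = 231 - 1*⅔ = 231 - ⅔ = 691/3 ≈ 230.33)
((139 - 1*(-124)) - 224)/(-274 + W) = ((139 - 1*(-124)) - 224)/(-274 + 691/3) = ((139 + 124) - 224)/(-131/3) = (263 - 224)*(-3/131) = 39*(-3/131) = -117/131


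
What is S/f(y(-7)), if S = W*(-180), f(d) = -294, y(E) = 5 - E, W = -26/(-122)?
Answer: 390/2989 ≈ 0.13048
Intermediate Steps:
W = 13/61 (W = -26*(-1/122) = 13/61 ≈ 0.21311)
S = -2340/61 (S = (13/61)*(-180) = -2340/61 ≈ -38.361)
S/f(y(-7)) = -2340/61/(-294) = -2340/61*(-1/294) = 390/2989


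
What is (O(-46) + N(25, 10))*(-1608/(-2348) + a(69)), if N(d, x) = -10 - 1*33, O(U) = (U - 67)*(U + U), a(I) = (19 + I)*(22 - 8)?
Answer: 7491285858/587 ≈ 1.2762e+7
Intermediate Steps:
a(I) = 266 + 14*I (a(I) = (19 + I)*14 = 266 + 14*I)
O(U) = 2*U*(-67 + U) (O(U) = (-67 + U)*(2*U) = 2*U*(-67 + U))
N(d, x) = -43 (N(d, x) = -10 - 33 = -43)
(O(-46) + N(25, 10))*(-1608/(-2348) + a(69)) = (2*(-46)*(-67 - 46) - 43)*(-1608/(-2348) + (266 + 14*69)) = (2*(-46)*(-113) - 43)*(-1608*(-1/2348) + (266 + 966)) = (10396 - 43)*(402/587 + 1232) = 10353*(723586/587) = 7491285858/587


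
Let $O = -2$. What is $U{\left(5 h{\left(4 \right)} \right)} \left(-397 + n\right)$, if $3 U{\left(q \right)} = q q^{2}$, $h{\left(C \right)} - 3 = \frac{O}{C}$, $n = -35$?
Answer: $-281250$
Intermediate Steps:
$h{\left(C \right)} = 3 - \frac{2}{C}$
$U{\left(q \right)} = \frac{q^{3}}{3}$ ($U{\left(q \right)} = \frac{q q^{2}}{3} = \frac{q^{3}}{3}$)
$U{\left(5 h{\left(4 \right)} \right)} \left(-397 + n\right) = \frac{\left(5 \left(3 - \frac{2}{4}\right)\right)^{3}}{3} \left(-397 - 35\right) = \frac{\left(5 \left(3 - \frac{1}{2}\right)\right)^{3}}{3} \left(-432\right) = \frac{\left(5 \cdot \frac{5}{2}\right)^{3}}{3} \left(-432\right) = \frac{\left(\frac{25}{2}\right)^{3}}{3} \left(-432\right) = \frac{1}{3} \cdot \frac{15625}{8} \left(-432\right) = \frac{15625}{24} \left(-432\right) = -281250$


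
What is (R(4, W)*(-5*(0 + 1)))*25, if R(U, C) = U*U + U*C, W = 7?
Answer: -5500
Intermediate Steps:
R(U, C) = U² + C*U
(R(4, W)*(-5*(0 + 1)))*25 = ((4*(7 + 4))*(-5*(0 + 1)))*25 = ((4*11)*(-5*1))*25 = (44*(-5))*25 = -220*25 = -5500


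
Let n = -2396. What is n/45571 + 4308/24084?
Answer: 11551217/91460997 ≈ 0.12630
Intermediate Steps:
n/45571 + 4308/24084 = -2396/45571 + 4308/24084 = -2396*1/45571 + 4308*(1/24084) = -2396/45571 + 359/2007 = 11551217/91460997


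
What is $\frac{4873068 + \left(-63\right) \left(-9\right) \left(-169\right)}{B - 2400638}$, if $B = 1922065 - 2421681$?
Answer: $- \frac{4777245}{2900254} \approx -1.6472$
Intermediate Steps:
$B = -499616$ ($B = 1922065 - 2421681 = -499616$)
$\frac{4873068 + \left(-63\right) \left(-9\right) \left(-169\right)}{B - 2400638} = \frac{4873068 + \left(-63\right) \left(-9\right) \left(-169\right)}{-499616 - 2400638} = \frac{4873068 + 567 \left(-169\right)}{-2900254} = \left(4873068 - 95823\right) \left(- \frac{1}{2900254}\right) = 4777245 \left(- \frac{1}{2900254}\right) = - \frac{4777245}{2900254}$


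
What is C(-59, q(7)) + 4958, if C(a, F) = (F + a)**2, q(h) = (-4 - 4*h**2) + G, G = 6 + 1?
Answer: 68462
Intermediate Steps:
G = 7
q(h) = 3 - 4*h**2 (q(h) = (-4 - 4*h**2) + 7 = 3 - 4*h**2)
C(-59, q(7)) + 4958 = ((3 - 4*7**2) - 59)**2 + 4958 = ((3 - 4*49) - 59)**2 + 4958 = ((3 - 196) - 59)**2 + 4958 = (-193 - 59)**2 + 4958 = (-252)**2 + 4958 = 63504 + 4958 = 68462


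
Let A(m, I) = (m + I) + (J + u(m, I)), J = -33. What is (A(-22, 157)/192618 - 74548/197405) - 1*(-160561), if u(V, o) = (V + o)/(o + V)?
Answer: 6105117994724741/38023756290 ≈ 1.6056e+5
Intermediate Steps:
u(V, o) = 1 (u(V, o) = (V + o)/(V + o) = 1)
A(m, I) = -32 + I + m (A(m, I) = (m + I) + (-33 + 1) = (I + m) - 32 = -32 + I + m)
(A(-22, 157)/192618 - 74548/197405) - 1*(-160561) = ((-32 + 157 - 22)/192618 - 74548/197405) - 1*(-160561) = (103*(1/192618) - 74548*1/197405) + 160561 = (103/192618 - 74548/197405) + 160561 = -14338953949/38023756290 + 160561 = 6105117994724741/38023756290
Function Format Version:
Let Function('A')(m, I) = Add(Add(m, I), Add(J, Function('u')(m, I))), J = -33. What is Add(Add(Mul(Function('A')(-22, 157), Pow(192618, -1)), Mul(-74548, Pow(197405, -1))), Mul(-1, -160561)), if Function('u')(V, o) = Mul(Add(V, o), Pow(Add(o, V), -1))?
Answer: Rational(6105117994724741, 38023756290) ≈ 1.6056e+5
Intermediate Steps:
Function('u')(V, o) = 1 (Function('u')(V, o) = Mul(Add(V, o), Pow(Add(V, o), -1)) = 1)
Function('A')(m, I) = Add(-32, I, m) (Function('A')(m, I) = Add(Add(m, I), Add(-33, 1)) = Add(Add(I, m), -32) = Add(-32, I, m))
Add(Add(Mul(Function('A')(-22, 157), Pow(192618, -1)), Mul(-74548, Pow(197405, -1))), Mul(-1, -160561)) = Add(Add(Mul(Add(-32, 157, -22), Pow(192618, -1)), Mul(-74548, Pow(197405, -1))), Mul(-1, -160561)) = Add(Add(Mul(103, Rational(1, 192618)), Mul(-74548, Rational(1, 197405))), 160561) = Add(Add(Rational(103, 192618), Rational(-74548, 197405)), 160561) = Add(Rational(-14338953949, 38023756290), 160561) = Rational(6105117994724741, 38023756290)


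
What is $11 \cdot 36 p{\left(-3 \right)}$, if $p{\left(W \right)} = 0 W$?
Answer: $0$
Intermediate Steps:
$p{\left(W \right)} = 0$
$11 \cdot 36 p{\left(-3 \right)} = 11 \cdot 36 \cdot 0 = 396 \cdot 0 = 0$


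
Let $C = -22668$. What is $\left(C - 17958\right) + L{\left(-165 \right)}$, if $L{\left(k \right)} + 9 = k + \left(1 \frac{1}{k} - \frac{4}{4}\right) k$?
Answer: $-40634$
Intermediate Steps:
$L{\left(k \right)} = -9 + k + k \left(-1 + \frac{1}{k}\right)$ ($L{\left(k \right)} = -9 + \left(k + \left(1 \frac{1}{k} - \frac{4}{4}\right) k\right) = -9 + \left(k + \left(\frac{1}{k} - 1\right) k\right) = -9 + \left(k + \left(-1 + \frac{1}{k}\right) k\right) = -9 + \left(k + k \left(-1 + \frac{1}{k}\right)\right) = -9 + k + k \left(-1 + \frac{1}{k}\right)$)
$\left(C - 17958\right) + L{\left(-165 \right)} = \left(-22668 - 17958\right) - 8 = -40626 - 8 = -40634$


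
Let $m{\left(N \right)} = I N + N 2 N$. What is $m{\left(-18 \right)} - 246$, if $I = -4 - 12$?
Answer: $690$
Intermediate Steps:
$I = -16$ ($I = -4 - 12 = -16$)
$m{\left(N \right)} = - 16 N + 2 N^{2}$ ($m{\left(N \right)} = - 16 N + N 2 N = - 16 N + 2 N N = - 16 N + 2 N^{2}$)
$m{\left(-18 \right)} - 246 = 2 \left(-18\right) \left(-8 - 18\right) - 246 = 2 \left(-18\right) \left(-26\right) - 246 = 936 - 246 = 690$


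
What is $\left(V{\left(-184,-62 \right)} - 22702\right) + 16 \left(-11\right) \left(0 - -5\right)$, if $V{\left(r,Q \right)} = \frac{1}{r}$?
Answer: $- \frac{4339089}{184} \approx -23582.0$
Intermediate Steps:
$\left(V{\left(-184,-62 \right)} - 22702\right) + 16 \left(-11\right) \left(0 - -5\right) = \left(\frac{1}{-184} - 22702\right) + 16 \left(-11\right) \left(0 - -5\right) = \left(- \frac{1}{184} - 22702\right) - 176 \left(0 + 5\right) = - \frac{4177169}{184} - 880 = - \frac{4339089}{184}$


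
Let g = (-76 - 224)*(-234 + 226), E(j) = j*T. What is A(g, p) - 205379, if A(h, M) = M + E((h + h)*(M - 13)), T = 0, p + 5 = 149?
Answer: -205235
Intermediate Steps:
p = 144 (p = -5 + 149 = 144)
E(j) = 0 (E(j) = j*0 = 0)
g = 2400 (g = -300*(-8) = 2400)
A(h, M) = M (A(h, M) = M + 0 = M)
A(g, p) - 205379 = 144 - 205379 = -205235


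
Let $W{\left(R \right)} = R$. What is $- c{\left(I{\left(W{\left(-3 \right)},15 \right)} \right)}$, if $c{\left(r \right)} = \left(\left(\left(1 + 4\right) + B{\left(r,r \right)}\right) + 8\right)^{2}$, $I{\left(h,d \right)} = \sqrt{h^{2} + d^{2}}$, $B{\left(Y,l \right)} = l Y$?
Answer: $-61009$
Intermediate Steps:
$B{\left(Y,l \right)} = Y l$
$I{\left(h,d \right)} = \sqrt{d^{2} + h^{2}}$
$c{\left(r \right)} = \left(13 + r^{2}\right)^{2}$ ($c{\left(r \right)} = \left(\left(\left(1 + 4\right) + r r\right) + 8\right)^{2} = \left(\left(5 + r^{2}\right) + 8\right)^{2} = \left(13 + r^{2}\right)^{2}$)
$- c{\left(I{\left(W{\left(-3 \right)},15 \right)} \right)} = - \left(13 + \left(\sqrt{15^{2} + \left(-3\right)^{2}}\right)^{2}\right)^{2} = - \left(13 + \left(\sqrt{225 + 9}\right)^{2}\right)^{2} = - \left(13 + \left(\sqrt{234}\right)^{2}\right)^{2} = - \left(13 + \left(3 \sqrt{26}\right)^{2}\right)^{2} = - \left(13 + 234\right)^{2} = - 247^{2} = \left(-1\right) 61009 = -61009$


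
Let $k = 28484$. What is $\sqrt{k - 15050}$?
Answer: $\sqrt{13434} \approx 115.91$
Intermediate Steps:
$\sqrt{k - 15050} = \sqrt{28484 - 15050} = \sqrt{13434}$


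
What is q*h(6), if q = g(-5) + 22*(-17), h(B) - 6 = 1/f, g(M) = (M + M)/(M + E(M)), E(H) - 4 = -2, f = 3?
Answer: -21128/9 ≈ -2347.6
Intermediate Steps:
E(H) = 2 (E(H) = 4 - 2 = 2)
g(M) = 2*M/(2 + M) (g(M) = (M + M)/(M + 2) = (2*M)/(2 + M) = 2*M/(2 + M))
h(B) = 19/3 (h(B) = 6 + 1/3 = 19/3)
q = -1112/3 (q = 2*(-5)/(2 - 5) + 22*(-17) = 2*(-5)/(-3) - 374 = 2*(-5)*(-1/3) - 374 = 10/3 - 374 = -1112/3 ≈ -370.67)
q*h(6) = -1112/3*19/3 = -21128/9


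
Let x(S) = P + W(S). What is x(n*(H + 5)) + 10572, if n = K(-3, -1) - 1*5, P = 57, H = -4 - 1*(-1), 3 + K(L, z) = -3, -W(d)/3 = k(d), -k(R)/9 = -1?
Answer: 10602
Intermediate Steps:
k(R) = 9 (k(R) = -9*(-1) = 9)
W(d) = -27 (W(d) = -3*9 = -27)
K(L, z) = -6 (K(L, z) = -3 - 3 = -6)
H = -3 (H = -4 + 1 = -3)
n = -11 (n = -6 - 1*5 = -6 - 5 = -11)
x(S) = 30 (x(S) = 57 - 27 = 30)
x(n*(H + 5)) + 10572 = 30 + 10572 = 10602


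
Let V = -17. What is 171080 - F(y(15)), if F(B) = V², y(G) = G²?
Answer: 170791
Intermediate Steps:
F(B) = 289 (F(B) = (-17)² = 289)
171080 - F(y(15)) = 171080 - 1*289 = 171080 - 289 = 170791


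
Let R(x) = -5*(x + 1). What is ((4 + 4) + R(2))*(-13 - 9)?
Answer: 154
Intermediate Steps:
R(x) = -5 - 5*x (R(x) = -5*(1 + x) = -5 - 5*x)
((4 + 4) + R(2))*(-13 - 9) = ((4 + 4) + (-5 - 5*2))*(-13 - 9) = (8 + (-5 - 10))*(-22) = (8 - 15)*(-22) = -7*(-22) = 154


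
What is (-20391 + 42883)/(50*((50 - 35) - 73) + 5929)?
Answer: 22492/3029 ≈ 7.4256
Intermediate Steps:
(-20391 + 42883)/(50*((50 - 35) - 73) + 5929) = 22492/(50*(15 - 73) + 5929) = 22492/(50*(-58) + 5929) = 22492/(-2900 + 5929) = 22492/3029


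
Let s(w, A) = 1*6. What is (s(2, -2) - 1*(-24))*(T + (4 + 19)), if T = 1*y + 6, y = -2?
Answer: 810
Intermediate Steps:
s(w, A) = 6
T = 4 (T = 1*(-2) + 6 = -2 + 6 = 4)
(s(2, -2) - 1*(-24))*(T + (4 + 19)) = (6 - 1*(-24))*(4 + (4 + 19)) = (6 + 24)*(4 + 23) = 30*27 = 810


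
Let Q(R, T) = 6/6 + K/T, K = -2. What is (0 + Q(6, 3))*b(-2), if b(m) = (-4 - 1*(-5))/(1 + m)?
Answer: -⅓ ≈ -0.33333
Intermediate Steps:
b(m) = 1/(1 + m) (b(m) = (-4 + 5)/(1 + m) = 1/(1 + m))
Q(R, T) = 1 - 2/T (Q(R, T) = 6/6 - 2/T = 6*(⅙) - 2/T = 1 - 2/T)
(0 + Q(6, 3))*b(-2) = (0 + (-2 + 3)/3)/(1 - 2) = (0 + (⅓)*1)/(-1) = (0 + ⅓)*(-1) = (⅓)*(-1) = -⅓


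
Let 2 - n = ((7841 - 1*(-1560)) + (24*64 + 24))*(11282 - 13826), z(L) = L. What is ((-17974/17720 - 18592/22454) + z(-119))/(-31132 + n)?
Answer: -12020334789/2770636944837880 ≈ -4.3385e-6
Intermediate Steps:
n = 27884786 (n = 2 - ((7841 - 1*(-1560)) + (24*64 + 24))*(11282 - 13826) = 2 - ((7841 + 1560) + (1536 + 24))*(-2544) = 2 - (9401 + 1560)*(-2544) = 2 - 10961*(-2544) = 2 - 1*(-27884784) = 2 + 27884784 = 27884786)
((-17974/17720 - 18592/22454) + z(-119))/(-31132 + n) = ((-17974/17720 - 18592/22454) - 119)/(-31132 + 27884786) = ((-17974*1/17720 - 18592*1/22454) - 119)/27853654 = ((-8987/8860 - 9296/11227) - 119)*(1/27853654) = (-183259609/99471220 - 119)*(1/27853654) = -12020334789/99471220*1/27853654 = -12020334789/2770636944837880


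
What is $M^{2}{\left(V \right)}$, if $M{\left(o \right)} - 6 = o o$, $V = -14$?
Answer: $40804$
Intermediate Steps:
$M{\left(o \right)} = 6 + o^{2}$ ($M{\left(o \right)} = 6 + o o = 6 + o^{2}$)
$M^{2}{\left(V \right)} = \left(6 + \left(-14\right)^{2}\right)^{2} = \left(6 + 196\right)^{2} = 202^{2} = 40804$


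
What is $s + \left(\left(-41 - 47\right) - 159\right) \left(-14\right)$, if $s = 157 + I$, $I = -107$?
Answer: $3508$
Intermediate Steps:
$s = 50$ ($s = 157 - 107 = 50$)
$s + \left(\left(-41 - 47\right) - 159\right) \left(-14\right) = 50 + \left(\left(-41 - 47\right) - 159\right) \left(-14\right) = 50 + \left(-88 - 159\right) \left(-14\right) = 50 - -3458 = 50 + 3458 = 3508$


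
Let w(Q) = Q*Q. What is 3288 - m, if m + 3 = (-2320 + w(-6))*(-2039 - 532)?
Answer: -5868873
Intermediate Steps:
w(Q) = Q**2
m = 5872161 (m = -3 + (-2320 + (-6)**2)*(-2039 - 532) = -3 + (-2320 + 36)*(-2571) = -3 - 2284*(-2571) = -3 + 5872164 = 5872161)
3288 - m = 3288 - 1*5872161 = 3288 - 5872161 = -5868873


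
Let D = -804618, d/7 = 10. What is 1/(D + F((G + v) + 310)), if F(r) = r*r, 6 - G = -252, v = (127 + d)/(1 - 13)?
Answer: -144/72053831 ≈ -1.9985e-6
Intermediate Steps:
d = 70 (d = 7*10 = 70)
v = -197/12 (v = (127 + 70)/(1 - 13) = 197/(-12) = 197*(-1/12) = -197/12 ≈ -16.417)
G = 258 (G = 6 - 1*(-252) = 6 + 252 = 258)
F(r) = r²
1/(D + F((G + v) + 310)) = 1/(-804618 + ((258 - 197/12) + 310)²) = 1/(-804618 + (2899/12 + 310)²) = 1/(-804618 + (6619/12)²) = 1/(-804618 + 43811161/144) = 1/(-72053831/144) = -144/72053831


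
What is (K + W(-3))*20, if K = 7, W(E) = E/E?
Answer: 160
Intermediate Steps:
W(E) = 1
(K + W(-3))*20 = (7 + 1)*20 = 8*20 = 160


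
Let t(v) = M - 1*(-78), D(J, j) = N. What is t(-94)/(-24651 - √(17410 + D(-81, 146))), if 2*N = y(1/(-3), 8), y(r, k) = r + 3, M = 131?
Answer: -15456177/1822963169 + 1463*√3198/1822963169 ≈ -0.0084332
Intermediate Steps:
y(r, k) = 3 + r
N = 4/3 (N = (3 + 1/(-3))/2 = (3 - ⅓)/2 = (½)*(8/3) = 4/3 ≈ 1.3333)
D(J, j) = 4/3
t(v) = 209 (t(v) = 131 - 1*(-78) = 131 + 78 = 209)
t(-94)/(-24651 - √(17410 + D(-81, 146))) = 209/(-24651 - √(17410 + 4/3)) = 209/(-24651 - √(52234/3)) = 209/(-24651 - 7*√3198/3)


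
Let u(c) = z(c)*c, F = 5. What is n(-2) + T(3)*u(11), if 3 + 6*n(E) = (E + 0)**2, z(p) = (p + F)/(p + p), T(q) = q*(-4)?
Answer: -575/6 ≈ -95.833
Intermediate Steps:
T(q) = -4*q
z(p) = (5 + p)/(2*p) (z(p) = (p + 5)/(p + p) = (5 + p)/((2*p)) = (5 + p)*(1/(2*p)) = (5 + p)/(2*p))
u(c) = 5/2 + c/2 (u(c) = ((5 + c)/(2*c))*c = 5/2 + c/2)
n(E) = -1/2 + E**2/6 (n(E) = -1/2 + (E + 0)**2/6 = -1/2 + E**2/6)
n(-2) + T(3)*u(11) = (-1/2 + (1/6)*(-2)**2) + (-4*3)*(5/2 + (1/2)*11) = (-1/2 + (1/6)*4) - 12*(5/2 + 11/2) = (-1/2 + 2/3) - 12*8 = 1/6 - 96 = -575/6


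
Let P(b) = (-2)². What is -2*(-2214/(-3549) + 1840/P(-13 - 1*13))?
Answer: -1089836/1183 ≈ -921.25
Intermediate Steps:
P(b) = 4
-2*(-2214/(-3549) + 1840/P(-13 - 1*13)) = -2*(-2214/(-3549) + 1840/4) = -2*(-2214*(-1/3549) + 1840*(¼)) = -2*(738/1183 + 460) = -2*544918/1183 = -1089836/1183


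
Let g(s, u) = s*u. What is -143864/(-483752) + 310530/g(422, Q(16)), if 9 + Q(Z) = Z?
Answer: 9415280176/89312713 ≈ 105.42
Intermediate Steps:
Q(Z) = -9 + Z
-143864/(-483752) + 310530/g(422, Q(16)) = -143864/(-483752) + 310530/((422*(-9 + 16))) = -143864*(-1/483752) + 310530/((422*7)) = 17983/60469 + 310530/2954 = 17983/60469 + 310530*(1/2954) = 17983/60469 + 155265/1477 = 9415280176/89312713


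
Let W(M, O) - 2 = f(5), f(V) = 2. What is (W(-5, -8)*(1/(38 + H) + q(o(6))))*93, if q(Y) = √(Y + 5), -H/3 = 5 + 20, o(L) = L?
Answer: -372/37 + 372*√11 ≈ 1223.7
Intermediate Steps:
H = -75 (H = -3*(5 + 20) = -3*25 = -75)
W(M, O) = 4 (W(M, O) = 2 + 2 = 4)
q(Y) = √(5 + Y)
(W(-5, -8)*(1/(38 + H) + q(o(6))))*93 = (4*(1/(38 - 75) + √(5 + 6)))*93 = (4*(1/(-37) + √11))*93 = (4*(-1/37 + √11))*93 = (-4/37 + 4*√11)*93 = -372/37 + 372*√11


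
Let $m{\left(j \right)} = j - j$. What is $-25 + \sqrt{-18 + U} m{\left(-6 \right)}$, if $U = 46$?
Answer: $-25$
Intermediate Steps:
$m{\left(j \right)} = 0$
$-25 + \sqrt{-18 + U} m{\left(-6 \right)} = -25 + \sqrt{-18 + 46} \cdot 0 = -25 + \sqrt{28} \cdot 0 = -25 + 2 \sqrt{7} \cdot 0 = -25 + 0 = -25$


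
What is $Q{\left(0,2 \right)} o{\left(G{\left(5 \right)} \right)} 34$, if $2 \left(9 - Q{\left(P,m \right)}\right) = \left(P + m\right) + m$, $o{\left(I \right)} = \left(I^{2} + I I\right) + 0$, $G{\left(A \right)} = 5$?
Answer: $11900$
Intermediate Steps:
$o{\left(I \right)} = 2 I^{2}$ ($o{\left(I \right)} = \left(I^{2} + I^{2}\right) + 0 = 2 I^{2} + 0 = 2 I^{2}$)
$Q{\left(P,m \right)} = 9 - m - \frac{P}{2}$ ($Q{\left(P,m \right)} = 9 - \frac{\left(P + m\right) + m}{2} = 9 - \frac{P + 2 m}{2} = 9 - \left(m + \frac{P}{2}\right) = 9 - m - \frac{P}{2}$)
$Q{\left(0,2 \right)} o{\left(G{\left(5 \right)} \right)} 34 = \left(9 - 2 - 0\right) 2 \cdot 5^{2} \cdot 34 = \left(9 - 2 + 0\right) 2 \cdot 25 \cdot 34 = 7 \cdot 50 \cdot 34 = 350 \cdot 34 = 11900$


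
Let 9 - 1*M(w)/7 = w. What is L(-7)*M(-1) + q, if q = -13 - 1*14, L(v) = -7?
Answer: -517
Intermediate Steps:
M(w) = 63 - 7*w
q = -27 (q = -13 - 14 = -27)
L(-7)*M(-1) + q = -7*(63 - 7*(-1)) - 27 = -7*(63 + 7) - 27 = -7*70 - 27 = -490 - 27 = -517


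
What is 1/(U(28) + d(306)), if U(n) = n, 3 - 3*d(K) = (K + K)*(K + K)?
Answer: -1/124819 ≈ -8.0116e-6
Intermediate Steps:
d(K) = 1 - 4*K**2/3 (d(K) = 1 - (K + K)*(K + K)/3 = 1 - 2*K*2*K/3 = 1 - 4*K**2/3)
1/(U(28) + d(306)) = 1/(28 + (1 - 4/3*306**2)) = 1/(28 + (1 - 4/3*93636)) = 1/(28 + (1 - 124848)) = 1/(28 - 124847) = 1/(-124819) = -1/124819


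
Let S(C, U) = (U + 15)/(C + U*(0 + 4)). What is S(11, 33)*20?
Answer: 960/143 ≈ 6.7133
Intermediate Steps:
S(C, U) = (15 + U)/(C + 4*U) (S(C, U) = (15 + U)/(C + U*4) = (15 + U)/(C + 4*U))
S(11, 33)*20 = ((15 + 33)/(11 + 4*33))*20 = (48/(11 + 132))*20 = (48/143)*20 = 960/143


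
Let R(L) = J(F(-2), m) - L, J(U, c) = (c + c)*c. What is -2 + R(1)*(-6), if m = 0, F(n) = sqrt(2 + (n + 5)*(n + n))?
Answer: 4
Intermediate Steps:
F(n) = sqrt(2 + 2*n*(5 + n)) (F(n) = sqrt(2 + (5 + n)*(2*n)) = sqrt(2 + 2*n*(5 + n)))
J(U, c) = 2*c**2 (J(U, c) = (2*c)*c = 2*c**2)
R(L) = -L (R(L) = 2*0**2 - L = 2*0 - L = 0 - L = -L)
-2 + R(1)*(-6) = -2 - 1*1*(-6) = -2 - 1*(-6) = -2 + 6 = 4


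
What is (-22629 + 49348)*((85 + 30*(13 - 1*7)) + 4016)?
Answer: 114384039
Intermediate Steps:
(-22629 + 49348)*((85 + 30*(13 - 1*7)) + 4016) = 26719*((85 + 30*(13 - 7)) + 4016) = 26719*((85 + 30*6) + 4016) = 26719*((85 + 180) + 4016) = 26719*(265 + 4016) = 26719*4281 = 114384039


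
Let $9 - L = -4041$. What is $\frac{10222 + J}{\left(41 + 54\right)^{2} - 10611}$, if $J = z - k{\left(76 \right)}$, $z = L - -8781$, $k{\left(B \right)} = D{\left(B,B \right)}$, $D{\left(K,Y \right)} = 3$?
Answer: $- \frac{11525}{793} \approx -14.533$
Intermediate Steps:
$L = 4050$ ($L = 9 - -4041 = 9 + 4041 = 4050$)
$k{\left(B \right)} = 3$
$z = 12831$ ($z = 4050 - -8781 = 4050 + 8781 = 12831$)
$J = 12828$ ($J = 12831 - 3 = 12828$)
$\frac{10222 + J}{\left(41 + 54\right)^{2} - 10611} = \frac{10222 + 12828}{\left(41 + 54\right)^{2} - 10611} = \frac{23050}{95^{2} - 10611} = \frac{23050}{9025 - 10611} = \frac{23050}{-1586} = 23050 \left(- \frac{1}{1586}\right) = - \frac{11525}{793}$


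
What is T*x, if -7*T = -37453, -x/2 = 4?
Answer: -299624/7 ≈ -42803.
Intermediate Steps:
x = -8 (x = -2*4 = -8)
T = 37453/7 (T = -1/7*(-37453) = 37453/7 ≈ 5350.4)
T*x = (37453/7)*(-8) = -299624/7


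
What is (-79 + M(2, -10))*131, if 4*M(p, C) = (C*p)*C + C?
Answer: -8253/2 ≈ -4126.5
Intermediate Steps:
M(p, C) = C/4 + p*C²/4 (M(p, C) = ((C*p)*C + C)/4 = (p*C² + C)/4 = (C + p*C²)/4 = C/4 + p*C²/4)
(-79 + M(2, -10))*131 = (-79 + (¼)*(-10)*(1 - 10*2))*131 = (-79 + (¼)*(-10)*(1 - 20))*131 = (-79 + (¼)*(-10)*(-19))*131 = (-79 + 95/2)*131 = -63/2*131 = -8253/2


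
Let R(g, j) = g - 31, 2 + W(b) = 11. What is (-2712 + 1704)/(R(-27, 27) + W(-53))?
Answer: 144/7 ≈ 20.571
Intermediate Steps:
W(b) = 9 (W(b) = -2 + 11 = 9)
R(g, j) = -31 + g
(-2712 + 1704)/(R(-27, 27) + W(-53)) = (-2712 + 1704)/((-31 - 27) + 9) = -1008/(-58 + 9) = -1008/(-49) = -1008*(-1/49) = 144/7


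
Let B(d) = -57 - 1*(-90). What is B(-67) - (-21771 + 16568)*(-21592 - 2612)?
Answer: -125933379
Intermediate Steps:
B(d) = 33 (B(d) = -57 + 90 = 33)
B(-67) - (-21771 + 16568)*(-21592 - 2612) = 33 - (-21771 + 16568)*(-21592 - 2612) = 33 - (-5203)*(-24204) = 33 - 1*125933412 = 33 - 125933412 = -125933379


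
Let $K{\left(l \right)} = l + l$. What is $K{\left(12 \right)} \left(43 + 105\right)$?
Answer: $3552$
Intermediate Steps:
$K{\left(l \right)} = 2 l$
$K{\left(12 \right)} \left(43 + 105\right) = 2 \cdot 12 \left(43 + 105\right) = 24 \cdot 148 = 3552$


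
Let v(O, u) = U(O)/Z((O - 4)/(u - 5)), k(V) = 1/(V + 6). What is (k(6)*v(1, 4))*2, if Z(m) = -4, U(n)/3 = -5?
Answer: 5/8 ≈ 0.62500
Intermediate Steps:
k(V) = 1/(6 + V)
U(n) = -15 (U(n) = 3*(-5) = -15)
v(O, u) = 15/4 (v(O, u) = -15/(-4) = -15*(-¼) = 15/4)
(k(6)*v(1, 4))*2 = ((15/4)/(6 + 6))*2 = ((15/4)/12)*2 = ((1/12)*(15/4))*2 = (5/16)*2 = 5/8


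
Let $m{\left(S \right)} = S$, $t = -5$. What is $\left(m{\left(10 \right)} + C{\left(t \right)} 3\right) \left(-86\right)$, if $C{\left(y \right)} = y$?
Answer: $430$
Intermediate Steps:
$\left(m{\left(10 \right)} + C{\left(t \right)} 3\right) \left(-86\right) = \left(10 - 15\right) \left(-86\right) = \left(-5\right) \left(-86\right) = 430$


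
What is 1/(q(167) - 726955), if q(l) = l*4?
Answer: -1/726287 ≈ -1.3769e-6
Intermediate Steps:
q(l) = 4*l
1/(q(167) - 726955) = 1/(4*167 - 726955) = 1/(668 - 726955) = 1/(-726287) = -1/726287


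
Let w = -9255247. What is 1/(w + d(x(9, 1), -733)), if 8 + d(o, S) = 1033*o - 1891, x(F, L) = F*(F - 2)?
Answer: -1/9192067 ≈ -1.0879e-7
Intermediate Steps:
x(F, L) = F*(-2 + F)
d(o, S) = -1899 + 1033*o (d(o, S) = -8 + (1033*o - 1891) = -8 + (-1891 + 1033*o) = -1899 + 1033*o)
1/(w + d(x(9, 1), -733)) = 1/(-9255247 + (-1899 + 1033*(9*(-2 + 9)))) = 1/(-9255247 + (-1899 + 1033*(9*7))) = 1/(-9255247 + (-1899 + 1033*63)) = 1/(-9255247 + (-1899 + 65079)) = 1/(-9255247 + 63180) = 1/(-9192067) = -1/9192067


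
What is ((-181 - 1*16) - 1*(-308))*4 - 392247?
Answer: -391803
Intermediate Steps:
((-181 - 1*16) - 1*(-308))*4 - 392247 = ((-181 - 16) + 308)*4 - 392247 = (-197 + 308)*4 - 392247 = 111*4 - 392247 = 444 - 392247 = -391803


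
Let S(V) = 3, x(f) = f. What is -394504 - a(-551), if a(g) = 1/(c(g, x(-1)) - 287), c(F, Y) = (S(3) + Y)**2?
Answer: -111644631/283 ≈ -3.9450e+5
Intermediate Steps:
c(F, Y) = (3 + Y)**2
a(g) = -1/283 (a(g) = 1/((3 - 1)**2 - 287) = 1/(2**2 - 287) = 1/(4 - 287) = 1/(-283) = -1/283)
-394504 - a(-551) = -394504 - 1*(-1/283) = -394504 + 1/283 = -111644631/283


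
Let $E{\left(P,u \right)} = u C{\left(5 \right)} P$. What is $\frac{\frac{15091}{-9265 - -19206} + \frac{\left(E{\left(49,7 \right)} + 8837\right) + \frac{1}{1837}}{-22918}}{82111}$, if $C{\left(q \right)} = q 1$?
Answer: $\frac{442640030781}{34365074240255066} \approx 1.2881 \cdot 10^{-5}$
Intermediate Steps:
$C{\left(q \right)} = q$
$E{\left(P,u \right)} = 5 P u$ ($E{\left(P,u \right)} = u 5 P = 5 u P = 5 P u$)
$\frac{\frac{15091}{-9265 - -19206} + \frac{\left(E{\left(49,7 \right)} + 8837\right) + \frac{1}{1837}}{-22918}}{82111} = \frac{\frac{15091}{-9265 - -19206} + \frac{\left(5 \cdot 49 \cdot 7 + 8837\right) + \frac{1}{1837}}{-22918}}{82111} = \left(\frac{15091}{-9265 + 19206} + \left(\left(1715 + 8837\right) + \frac{1}{1837}\right) \left(- \frac{1}{22918}\right)\right) \frac{1}{82111} = \left(\frac{15091}{9941} + \left(10552 + \frac{1}{1837}\right) \left(- \frac{1}{22918}\right)\right) \frac{1}{82111} = \left(15091 \cdot \frac{1}{9941} + \frac{19384025}{1837} \left(- \frac{1}{22918}\right)\right) \frac{1}{82111} = \left(\frac{15091}{9941} - \frac{19384025}{42100366}\right) \frac{1}{82111} = \frac{442640030781}{418519738406} \cdot \frac{1}{82111} = \frac{442640030781}{34365074240255066}$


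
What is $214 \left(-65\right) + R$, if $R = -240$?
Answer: $-14150$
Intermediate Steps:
$214 \left(-65\right) + R = 214 \left(-65\right) - 240 = -13910 - 240 = -14150$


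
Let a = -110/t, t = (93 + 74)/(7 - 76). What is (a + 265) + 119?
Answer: 71718/167 ≈ 429.45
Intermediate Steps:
t = -167/69 (t = 167/(-69) = 167*(-1/69) = -167/69 ≈ -2.4203)
a = 7590/167 (a = -110/(-167/69) = -110*(-69/167) = 7590/167 ≈ 45.449)
(a + 265) + 119 = (7590/167 + 265) + 119 = 51845/167 + 119 = 71718/167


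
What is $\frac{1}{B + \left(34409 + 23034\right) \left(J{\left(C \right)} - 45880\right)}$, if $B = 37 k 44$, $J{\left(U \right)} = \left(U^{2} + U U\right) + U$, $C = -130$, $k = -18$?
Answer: $- \frac{1}{701408334} \approx -1.4257 \cdot 10^{-9}$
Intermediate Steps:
$J{\left(U \right)} = U + 2 U^{2}$ ($J{\left(U \right)} = \left(U^{2} + U^{2}\right) + U = 2 U^{2} + U = U + 2 U^{2}$)
$B = -29304$ ($B = 37 \left(-18\right) 44 = \left(-666\right) 44 = -29304$)
$\frac{1}{B + \left(34409 + 23034\right) \left(J{\left(C \right)} - 45880\right)} = \frac{1}{-29304 + \left(34409 + 23034\right) \left(- 130 \left(1 + 2 \left(-130\right)\right) - 45880\right)} = \frac{1}{-29304 + 57443 \left(- 130 \left(1 - 260\right) - 45880\right)} = \frac{1}{-29304 + 57443 \left(\left(-130\right) \left(-259\right) - 45880\right)} = \frac{1}{-29304 + 57443 \left(33670 - 45880\right)} = \frac{1}{-29304 + 57443 \left(-12210\right)} = \frac{1}{-29304 - 701379030} = \frac{1}{-701408334} = - \frac{1}{701408334}$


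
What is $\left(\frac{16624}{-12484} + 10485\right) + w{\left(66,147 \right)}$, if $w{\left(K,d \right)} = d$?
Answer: $\frac{33178316}{3121} \approx 10631.0$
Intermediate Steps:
$\left(\frac{16624}{-12484} + 10485\right) + w{\left(66,147 \right)} = \left(\frac{16624}{-12484} + 10485\right) + 147 = \left(16624 \left(- \frac{1}{12484}\right) + 10485\right) + 147 = \left(- \frac{4156}{3121} + 10485\right) + 147 = \frac{32719529}{3121} + 147 = \frac{33178316}{3121}$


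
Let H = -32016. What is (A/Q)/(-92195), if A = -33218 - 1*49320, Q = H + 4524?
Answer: -41269/1267312470 ≈ -3.2564e-5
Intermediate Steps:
Q = -27492 (Q = -32016 + 4524 = -27492)
A = -82538 (A = -33218 - 49320 = -82538)
(A/Q)/(-92195) = -82538/(-27492)/(-92195) = -82538*(-1/27492)*(-1/92195) = (41269/13746)*(-1/92195) = -41269/1267312470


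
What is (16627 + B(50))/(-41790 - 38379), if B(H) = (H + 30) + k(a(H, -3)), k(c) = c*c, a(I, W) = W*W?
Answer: -5596/26723 ≈ -0.20941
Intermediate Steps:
a(I, W) = W**2
k(c) = c**2
B(H) = 111 + H (B(H) = (H + 30) + ((-3)**2)**2 = (30 + H) + 9**2 = (30 + H) + 81 = 111 + H)
(16627 + B(50))/(-41790 - 38379) = (16627 + (111 + 50))/(-41790 - 38379) = (16627 + 161)/(-80169) = 16788*(-1/80169) = -5596/26723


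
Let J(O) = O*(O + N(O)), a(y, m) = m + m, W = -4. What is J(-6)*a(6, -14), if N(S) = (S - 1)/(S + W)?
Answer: -4452/5 ≈ -890.40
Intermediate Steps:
a(y, m) = 2*m
N(S) = (-1 + S)/(-4 + S) (N(S) = (S - 1)/(S - 4) = (-1 + S)/(-4 + S))
J(O) = O*(O + (-1 + O)/(-4 + O))
J(-6)*a(6, -14) = (-6*(-1 - 6 - 6*(-4 - 6))/(-4 - 6))*(2*(-14)) = -6*(-1 - 6 - 6*(-10))/(-10)*(-28) = -6*(-1/10)*(-1 - 6 + 60)*(-28) = -6*(-1/10)*53*(-28) = (159/5)*(-28) = -4452/5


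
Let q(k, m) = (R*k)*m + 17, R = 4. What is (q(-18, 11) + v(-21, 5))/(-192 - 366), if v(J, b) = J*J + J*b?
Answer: 439/558 ≈ 0.78674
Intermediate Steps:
v(J, b) = J² + J*b
q(k, m) = 17 + 4*k*m (q(k, m) = (4*k)*m + 17 = 4*k*m + 17 = 17 + 4*k*m)
(q(-18, 11) + v(-21, 5))/(-192 - 366) = ((17 + 4*(-18)*11) - 21*(-21 + 5))/(-192 - 366) = ((17 - 792) - 21*(-16))/(-558) = (-775 + 336)*(-1/558) = -439*(-1/558) = 439/558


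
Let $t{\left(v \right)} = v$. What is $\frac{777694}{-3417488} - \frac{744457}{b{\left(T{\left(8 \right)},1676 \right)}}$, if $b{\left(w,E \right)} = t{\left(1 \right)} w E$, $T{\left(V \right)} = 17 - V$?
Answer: $- \frac{319487950039}{6443673624} \approx -49.582$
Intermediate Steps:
$b{\left(w,E \right)} = E w$ ($b{\left(w,E \right)} = 1 w E = w E = E w$)
$\frac{777694}{-3417488} - \frac{744457}{b{\left(T{\left(8 \right)},1676 \right)}} = \frac{777694}{-3417488} - \frac{744457}{1676 \left(17 - 8\right)} = 777694 \left(- \frac{1}{3417488}\right) - \frac{744457}{1676 \left(17 - 8\right)} = - \frac{388847}{1708744} - \frac{744457}{1676 \cdot 9} = - \frac{388847}{1708744} - \frac{744457}{15084} = - \frac{319487950039}{6443673624}$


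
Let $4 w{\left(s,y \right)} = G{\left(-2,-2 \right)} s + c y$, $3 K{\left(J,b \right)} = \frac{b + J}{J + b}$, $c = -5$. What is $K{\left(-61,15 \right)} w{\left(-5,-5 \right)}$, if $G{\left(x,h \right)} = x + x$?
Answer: $\frac{15}{4} \approx 3.75$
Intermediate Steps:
$G{\left(x,h \right)} = 2 x$
$K{\left(J,b \right)} = \frac{1}{3}$ ($K{\left(J,b \right)} = \frac{\left(b + J\right) \frac{1}{J + b}}{3} = \frac{\left(J + b\right) \frac{1}{J + b}}{3} = \frac{1}{3} \cdot 1 = \frac{1}{3}$)
$w{\left(s,y \right)} = - s - \frac{5 y}{4}$ ($w{\left(s,y \right)} = \frac{2 \left(-2\right) s - 5 y}{4} = \frac{- 4 s - 5 y}{4} = \frac{- 5 y - 4 s}{4} = - s - \frac{5 y}{4}$)
$K{\left(-61,15 \right)} w{\left(-5,-5 \right)} = \frac{\left(-1\right) \left(-5\right) - - \frac{25}{4}}{3} = \frac{5 + \frac{25}{4}}{3} = \frac{1}{3} \cdot \frac{45}{4} = \frac{15}{4}$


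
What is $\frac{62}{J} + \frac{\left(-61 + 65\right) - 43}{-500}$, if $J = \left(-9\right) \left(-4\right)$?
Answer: $\frac{8101}{4500} \approx 1.8002$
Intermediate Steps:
$J = 36$
$\frac{62}{J} + \frac{\left(-61 + 65\right) - 43}{-500} = \frac{62}{36} + \frac{\left(-61 + 65\right) - 43}{-500} = 62 \cdot \frac{1}{36} + \left(4 - 43\right) \left(- \frac{1}{500}\right) = \frac{31}{18} - - \frac{39}{500} = \frac{31}{18} + \frac{39}{500} = \frac{8101}{4500}$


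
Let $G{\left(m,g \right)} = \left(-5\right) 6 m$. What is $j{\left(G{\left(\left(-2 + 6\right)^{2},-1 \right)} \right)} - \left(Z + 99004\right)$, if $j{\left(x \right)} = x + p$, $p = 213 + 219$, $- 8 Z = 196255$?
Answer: $- \frac{596161}{8} \approx -74520.0$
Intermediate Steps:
$Z = - \frac{196255}{8}$ ($Z = \left(- \frac{1}{8}\right) 196255 = - \frac{196255}{8} \approx -24532.0$)
$p = 432$
$G{\left(m,g \right)} = - 30 m$
$j{\left(x \right)} = 432 + x$ ($j{\left(x \right)} = x + 432 = 432 + x$)
$j{\left(G{\left(\left(-2 + 6\right)^{2},-1 \right)} \right)} - \left(Z + 99004\right) = \left(432 - 30 \left(-2 + 6\right)^{2}\right) - \left(- \frac{196255}{8} + 99004\right) = \left(432 - 30 \cdot 4^{2}\right) - \frac{595777}{8} = \left(432 - 480\right) - \frac{595777}{8} = -48 - \frac{595777}{8} = - \frac{596161}{8}$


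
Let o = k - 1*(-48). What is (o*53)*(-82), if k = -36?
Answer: -52152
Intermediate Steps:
o = 12 (o = -36 - 1*(-48) = -36 + 48 = 12)
(o*53)*(-82) = (12*53)*(-82) = 636*(-82) = -52152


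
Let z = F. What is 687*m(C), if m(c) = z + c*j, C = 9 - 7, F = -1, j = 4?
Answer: 4809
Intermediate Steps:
z = -1
C = 2
m(c) = -1 + 4*c (m(c) = -1 + c*4 = -1 + 4*c)
687*m(C) = 687*(-1 + 4*2) = 687*(-1 + 8) = 687*7 = 4809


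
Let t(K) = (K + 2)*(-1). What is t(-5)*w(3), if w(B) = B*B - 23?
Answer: -42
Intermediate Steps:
t(K) = -2 - K (t(K) = (2 + K)*(-1) = -2 - K)
w(B) = -23 + B² (w(B) = B² - 23 = -23 + B²)
t(-5)*w(3) = (-2 - 1*(-5))*(-23 + 3²) = (-2 + 5)*(-23 + 9) = 3*(-14) = -42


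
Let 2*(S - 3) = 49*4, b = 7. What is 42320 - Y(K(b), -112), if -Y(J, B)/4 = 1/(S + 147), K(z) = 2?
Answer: 2623841/62 ≈ 42320.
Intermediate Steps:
S = 101 (S = 3 + (49*4)/2 = 3 + (1/2)*196 = 3 + 98 = 101)
Y(J, B) = -1/62 (Y(J, B) = -4/(101 + 147) = -4/248 = -4*1/248 = -1/62)
42320 - Y(K(b), -112) = 42320 - 1*(-1/62) = 42320 + 1/62 = 2623841/62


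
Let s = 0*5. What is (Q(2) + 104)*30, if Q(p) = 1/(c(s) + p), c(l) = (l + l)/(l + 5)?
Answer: 3135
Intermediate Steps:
s = 0
c(l) = 2*l/(5 + l) (c(l) = (2*l)/(5 + l) = 2*l/(5 + l))
Q(p) = 1/p (Q(p) = 1/(2*0/(5 + 0) + p) = 1/(2*0/5 + p) = 1/(2*0*(⅕) + p) = 1/(0 + p) = 1/p)
(Q(2) + 104)*30 = (1/2 + 104)*30 = (½ + 104)*30 = (209/2)*30 = 3135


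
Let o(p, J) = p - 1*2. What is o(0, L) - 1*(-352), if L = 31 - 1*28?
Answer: 350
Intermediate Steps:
L = 3 (L = 31 - 28 = 3)
o(p, J) = -2 + p (o(p, J) = p - 2 = -2 + p)
o(0, L) - 1*(-352) = (-2 + 0) - 1*(-352) = -2 + 352 = 350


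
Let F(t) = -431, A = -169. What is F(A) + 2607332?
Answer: 2606901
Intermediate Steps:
F(A) + 2607332 = -431 + 2607332 = 2606901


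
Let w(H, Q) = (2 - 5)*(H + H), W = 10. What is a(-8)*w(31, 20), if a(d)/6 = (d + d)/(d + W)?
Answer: 8928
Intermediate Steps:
w(H, Q) = -6*H
a(d) = 12*d/(10 + d) (a(d) = 6*((d + d)/(d + 10)) = 6*((2*d)/(10 + d)) = 6*(2*d/(10 + d)) = 12*d/(10 + d))
a(-8)*w(31, 20) = (12*(-8)/(10 - 8))*(-6*31) = (12*(-8)/2)*(-186) = (12*(-8)*(½))*(-186) = -48*(-186) = 8928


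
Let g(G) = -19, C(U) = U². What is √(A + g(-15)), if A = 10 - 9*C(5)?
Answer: 3*I*√26 ≈ 15.297*I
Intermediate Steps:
A = -215 (A = 10 - 9*5² = 10 - 9*25 = 10 - 225 = -215)
√(A + g(-15)) = √(-215 - 19) = √(-234) = 3*I*√26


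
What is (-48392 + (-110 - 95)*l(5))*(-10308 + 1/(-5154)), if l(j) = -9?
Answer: 2472922623851/5154 ≈ 4.7981e+8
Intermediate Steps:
(-48392 + (-110 - 95)*l(5))*(-10308 + 1/(-5154)) = (-48392 + (-110 - 95)*(-9))*(-10308 + 1/(-5154)) = (-48392 - 205*(-9))*(-10308 - 1/5154) = (-48392 + 1845)*(-53127433/5154) = -46547*(-53127433/5154) = 2472922623851/5154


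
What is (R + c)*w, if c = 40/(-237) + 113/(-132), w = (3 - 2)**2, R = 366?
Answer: 3805961/10428 ≈ 364.98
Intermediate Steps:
w = 1 (w = 1**2 = 1)
c = -10687/10428 (c = 40*(-1/237) + 113*(-1/132) = -40/237 - 113/132 = -10687/10428 ≈ -1.0248)
(R + c)*w = (366 - 10687/10428)*1 = (3805961/10428)*1 = 3805961/10428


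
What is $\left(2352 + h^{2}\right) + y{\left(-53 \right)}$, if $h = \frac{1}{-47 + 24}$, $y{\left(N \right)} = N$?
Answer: $\frac{1216172}{529} \approx 2299.0$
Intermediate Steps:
$h = - \frac{1}{23}$ ($h = \frac{1}{-23} = - \frac{1}{23} \approx -0.043478$)
$\left(2352 + h^{2}\right) + y{\left(-53 \right)} = \left(2352 + \left(- \frac{1}{23}\right)^{2}\right) - 53 = \left(2352 + \frac{1}{529}\right) - 53 = \frac{1244209}{529} - 53 = \frac{1216172}{529}$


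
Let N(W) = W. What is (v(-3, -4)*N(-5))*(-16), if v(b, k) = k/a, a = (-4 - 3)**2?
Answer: -320/49 ≈ -6.5306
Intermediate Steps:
a = 49 (a = (-7)**2 = 49)
v(b, k) = k/49
(v(-3, -4)*N(-5))*(-16) = (((1/49)*(-4))*(-5))*(-16) = -4/49*(-5)*(-16) = (20/49)*(-16) = -320/49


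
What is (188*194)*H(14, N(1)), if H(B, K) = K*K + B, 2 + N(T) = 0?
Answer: 656496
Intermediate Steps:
N(T) = -2 (N(T) = -2 + 0 = -2)
H(B, K) = B + K² (H(B, K) = K² + B = B + K²)
(188*194)*H(14, N(1)) = (188*194)*(14 + (-2)²) = 36472*(14 + 4) = 36472*18 = 656496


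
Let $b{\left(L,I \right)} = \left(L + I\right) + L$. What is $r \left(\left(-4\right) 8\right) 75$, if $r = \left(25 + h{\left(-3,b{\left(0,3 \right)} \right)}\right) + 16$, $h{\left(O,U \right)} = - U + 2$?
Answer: $-96000$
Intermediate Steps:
$b{\left(L,I \right)} = I + 2 L$ ($b{\left(L,I \right)} = \left(I + L\right) + L = I + 2 L$)
$h{\left(O,U \right)} = 2 - U$
$r = 40$ ($r = \left(25 + \left(2 - \left(3 + 2 \cdot 0\right)\right)\right) + 16 = \left(25 + \left(2 - \left(3 + 0\right)\right)\right) + 16 = \left(25 + \left(2 - 3\right)\right) + 16 = \left(25 - 1\right) + 16 = 24 + 16 = 40$)
$r \left(\left(-4\right) 8\right) 75 = 40 \left(\left(-4\right) 8\right) 75 = 40 \left(-32\right) 75 = \left(-1280\right) 75 = -96000$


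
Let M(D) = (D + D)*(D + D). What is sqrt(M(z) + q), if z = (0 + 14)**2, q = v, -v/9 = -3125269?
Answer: 7*sqrt(577165) ≈ 5318.0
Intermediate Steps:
v = 28127421 (v = -9*(-3125269) = 28127421)
q = 28127421
z = 196 (z = 14**2 = 196)
M(D) = 4*D**2 (M(D) = (2*D)*(2*D) = 4*D**2)
sqrt(M(z) + q) = sqrt(4*196**2 + 28127421) = sqrt(4*38416 + 28127421) = sqrt(153664 + 28127421) = sqrt(28281085) = 7*sqrt(577165)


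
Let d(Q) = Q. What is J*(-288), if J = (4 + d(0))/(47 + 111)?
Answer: -576/79 ≈ -7.2911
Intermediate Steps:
J = 2/79 (J = (4 + 0)/(47 + 111) = 4/158 = 4*(1/158) = 2/79 ≈ 0.025316)
J*(-288) = (2/79)*(-288) = -576/79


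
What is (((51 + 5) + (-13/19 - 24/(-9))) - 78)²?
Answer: 1301881/3249 ≈ 400.70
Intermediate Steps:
(((51 + 5) + (-13/19 - 24/(-9))) - 78)² = ((56 + (-13*1/19 - 24*(-⅑))) - 78)² = ((56 + (-13/19 + 8/3)) - 78)² = ((56 + 113/57) - 78)² = (3305/57 - 78)² = (-1141/57)² = 1301881/3249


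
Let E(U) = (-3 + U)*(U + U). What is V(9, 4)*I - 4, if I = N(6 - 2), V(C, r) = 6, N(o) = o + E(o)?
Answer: 68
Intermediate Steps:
E(U) = 2*U*(-3 + U) (E(U) = (-3 + U)*(2*U) = 2*U*(-3 + U))
N(o) = o + 2*o*(-3 + o)
I = 12 (I = (6 - 2)*(-5 + 2*(6 - 2)) = 4*(-5 + 2*4) = 4*(-5 + 8) = 4*3 = 12)
V(9, 4)*I - 4 = 6*12 - 4 = 72 - 4 = 68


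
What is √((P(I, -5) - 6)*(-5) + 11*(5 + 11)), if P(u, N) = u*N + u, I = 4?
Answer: √286 ≈ 16.912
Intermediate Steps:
P(u, N) = u + N*u (P(u, N) = N*u + u = u + N*u)
√((P(I, -5) - 6)*(-5) + 11*(5 + 11)) = √((4*(1 - 5) - 6)*(-5) + 11*(5 + 11)) = √((4*(-4) - 6)*(-5) + 11*16) = √((-16 - 6)*(-5) + 176) = √(-22*(-5) + 176) = √(110 + 176) = √286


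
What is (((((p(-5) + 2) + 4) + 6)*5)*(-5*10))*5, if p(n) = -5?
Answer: -8750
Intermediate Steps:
(((((p(-5) + 2) + 4) + 6)*5)*(-5*10))*5 = (((((-5 + 2) + 4) + 6)*5)*(-5*10))*5 = ((((-3 + 4) + 6)*5)*(-50))*5 = (((1 + 6)*5)*(-50))*5 = ((7*5)*(-50))*5 = (35*(-50))*5 = -1750*5 = -8750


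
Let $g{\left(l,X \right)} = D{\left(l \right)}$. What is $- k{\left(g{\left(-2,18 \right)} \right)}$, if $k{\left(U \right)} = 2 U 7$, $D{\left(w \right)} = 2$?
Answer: $-28$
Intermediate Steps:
$g{\left(l,X \right)} = 2$
$k{\left(U \right)} = 14 U$
$- k{\left(g{\left(-2,18 \right)} \right)} = - 14 \cdot 2 = \left(-1\right) 28 = -28$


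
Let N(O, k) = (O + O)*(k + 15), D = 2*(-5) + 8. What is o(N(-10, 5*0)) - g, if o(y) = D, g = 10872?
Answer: -10874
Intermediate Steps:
D = -2 (D = -10 + 8 = -2)
N(O, k) = 2*O*(15 + k) (N(O, k) = (2*O)*(15 + k) = 2*O*(15 + k))
o(y) = -2
o(N(-10, 5*0)) - g = -2 - 1*10872 = -2 - 10872 = -10874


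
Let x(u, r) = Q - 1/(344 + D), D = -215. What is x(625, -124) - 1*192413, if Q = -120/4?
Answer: -24825148/129 ≈ -1.9244e+5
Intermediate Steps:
Q = -30 (Q = -120*1/4 = -30)
x(u, r) = -3871/129 (x(u, r) = -30 - 1/(344 - 215) = -30 - 1/129 = -3871/129)
x(625, -124) - 1*192413 = -3871/129 - 1*192413 = -3871/129 - 192413 = -24825148/129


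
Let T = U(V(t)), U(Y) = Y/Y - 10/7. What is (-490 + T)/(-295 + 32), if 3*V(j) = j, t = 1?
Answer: 3433/1841 ≈ 1.8647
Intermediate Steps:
V(j) = j/3
U(Y) = -3/7 (U(Y) = 1 - 10*⅐ = 1 - 10/7 = -3/7)
T = -3/7 ≈ -0.42857
(-490 + T)/(-295 + 32) = (-490 - 3/7)/(-295 + 32) = -3433/7/(-263) = -3433/7*(-1/263) = 3433/1841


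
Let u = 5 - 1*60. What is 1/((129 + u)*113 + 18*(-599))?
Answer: -1/2420 ≈ -0.00041322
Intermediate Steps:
u = -55 (u = 5 - 60 = -55)
1/((129 + u)*113 + 18*(-599)) = 1/((129 - 55)*113 + 18*(-599)) = 1/(74*113 - 10782) = 1/(8362 - 10782) = 1/(-2420) = -1/2420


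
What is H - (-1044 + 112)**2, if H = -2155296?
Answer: -3023920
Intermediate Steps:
H - (-1044 + 112)**2 = -2155296 - (-1044 + 112)**2 = -2155296 - 1*(-932)**2 = -2155296 - 1*868624 = -2155296 - 868624 = -3023920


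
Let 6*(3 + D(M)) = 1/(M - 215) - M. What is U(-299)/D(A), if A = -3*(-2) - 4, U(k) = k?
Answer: 382122/4261 ≈ 89.679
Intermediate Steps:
A = 2 (A = 6 - 4 = 2)
D(M) = -3 - M/6 + 1/(6*(-215 + M)) (D(M) = -3 + (1/(M - 215) - M)/6 = -3 + (1/(-215 + M) - M)/6 = -3 + (-M/6 + 1/(6*(-215 + M))) = -3 - M/6 + 1/(6*(-215 + M)))
U(-299)/D(A) = -299*6*(-215 + 2)/(3871 - 1*2² + 197*2) = -299*(-1278/(3871 - 1*4 + 394)) = -299*(-1278/(3871 - 4 + 394)) = -299/((⅙)*(-1/213)*4261) = -299/(-4261/1278) = -299*(-1278/4261) = 382122/4261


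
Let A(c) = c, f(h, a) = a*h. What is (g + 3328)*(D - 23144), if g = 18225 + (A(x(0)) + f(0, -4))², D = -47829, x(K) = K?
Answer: -1529681069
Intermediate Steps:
g = 18225 (g = 18225 + (0 - 4*0)² = 18225 + (0 + 0)² = 18225 + 0² = 18225 + 0 = 18225)
(g + 3328)*(D - 23144) = (18225 + 3328)*(-47829 - 23144) = 21553*(-70973) = -1529681069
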